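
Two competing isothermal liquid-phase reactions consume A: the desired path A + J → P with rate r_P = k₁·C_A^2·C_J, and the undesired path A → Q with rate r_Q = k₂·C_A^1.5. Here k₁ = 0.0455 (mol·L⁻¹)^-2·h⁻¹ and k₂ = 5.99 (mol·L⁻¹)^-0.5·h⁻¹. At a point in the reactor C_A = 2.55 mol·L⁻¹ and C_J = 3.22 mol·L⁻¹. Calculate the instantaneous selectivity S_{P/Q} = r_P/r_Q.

0.0391

S_{P/Q} = r_P/r_Q = (k₁·C_A^2·C_J)/(k₂·C_A^1.5) = (k₁/k₂)·C_A^0.5·C_J.
= (0.0455×2.550^2×3.220) / (5.99×2.550^1.5) = 0.9527/24.39 = 0.0391.
Since the desired path is higher order in A, keeping C_A high (PFR or concentrated feed) favours P.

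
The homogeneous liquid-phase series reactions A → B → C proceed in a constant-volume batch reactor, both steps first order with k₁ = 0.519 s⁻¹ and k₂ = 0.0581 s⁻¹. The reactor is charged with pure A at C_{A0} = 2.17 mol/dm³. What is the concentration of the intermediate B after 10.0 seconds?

1.35 mol/dm³

For first-order series with pure A initially, C_B(t) = k₁C_{A0}/(k₂−k₁)·(e^(−k₁t) − e^(−k₂t)).
e^(−k₁t) = e^(−0.519×10.0) = e^(−5.190) = 0.005572; e^(−k₂t) = e^(−0.5810) = 0.5593.
C_B = 0.519×2.17/(0.0581−0.519) × (0.005572−0.5593) = (-2.444)×(-0.5538) = 1.353 mol/dm³.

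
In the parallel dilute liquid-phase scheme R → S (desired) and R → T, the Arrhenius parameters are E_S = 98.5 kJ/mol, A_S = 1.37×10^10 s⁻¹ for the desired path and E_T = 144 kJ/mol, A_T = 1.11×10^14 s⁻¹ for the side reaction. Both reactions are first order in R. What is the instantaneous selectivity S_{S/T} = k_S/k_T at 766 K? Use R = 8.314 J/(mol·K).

Since both paths have the same order in R, the concentration cancels and S_{S/T} = k_S/k_T = (A_S/A_T)·exp[(E_T−E_S)/(RT)].
(E_T−E_S)/(RT) = (144−98.5)×10³/(8.314×766) = 45500/6369 = 7.145.
k_S/k_T = (1.37×10^10/1.11×10^14)·exp(7.145) = 1.234×10^-4 × 1267 = 0.156.

0.156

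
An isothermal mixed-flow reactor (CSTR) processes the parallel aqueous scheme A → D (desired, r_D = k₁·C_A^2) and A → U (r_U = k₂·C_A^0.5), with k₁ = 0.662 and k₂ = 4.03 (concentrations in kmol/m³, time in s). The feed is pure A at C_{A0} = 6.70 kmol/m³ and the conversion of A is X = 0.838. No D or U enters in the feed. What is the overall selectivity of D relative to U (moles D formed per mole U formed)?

0.186

Exit C_A = C_{A0}(1−X) = 6.70×0.162 = 1.085 kmol/m³.
In a CSTR the entire volume is at exit conditions, so r_D = 0.662×1.085^2 = 0.7799 and r_U = 4.03×1.085^0.5 = 4.199.
Overall selectivity = C_D/C_U = r_Dτ/(r_Uτ) = r_D/r_U = 0.186.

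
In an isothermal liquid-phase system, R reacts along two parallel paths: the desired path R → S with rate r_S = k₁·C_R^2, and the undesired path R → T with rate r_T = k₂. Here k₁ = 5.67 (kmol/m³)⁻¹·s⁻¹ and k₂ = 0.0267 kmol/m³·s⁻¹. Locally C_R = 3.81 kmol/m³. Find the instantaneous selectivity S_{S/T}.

S_{S/T} = r_S/r_T = (k₁·C_R^2)/(k₂) = (k₁/k₂)·C_R^2.
= (5.67×3.810^2) / (0.0267) = 82.31/0.02670 = 3083.
Since the desired path is higher order in R, keeping C_R high (PFR or concentrated feed) favours S.

3083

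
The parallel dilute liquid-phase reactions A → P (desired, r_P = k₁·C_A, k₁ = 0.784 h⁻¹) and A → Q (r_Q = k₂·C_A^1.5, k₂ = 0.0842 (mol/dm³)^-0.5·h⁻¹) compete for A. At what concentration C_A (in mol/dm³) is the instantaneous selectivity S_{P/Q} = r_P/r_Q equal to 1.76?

S_{P/Q} = (k₁/k₂)·C_A^-0.5 ⇒ C_A = (S·k₂/k₁)^(-2).
= (1.76×0.0842/0.784)^(-2) = (0.1890)^(-2) = 28.0 mol/dm³.

28.0 mol/dm³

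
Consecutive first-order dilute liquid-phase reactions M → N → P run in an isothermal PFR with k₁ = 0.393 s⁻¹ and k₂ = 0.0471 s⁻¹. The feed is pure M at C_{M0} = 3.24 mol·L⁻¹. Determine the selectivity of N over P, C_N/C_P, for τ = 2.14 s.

Solving the coupled first-order balances gives C_N(τ) = [k₁/(k₂−k₁)]·C_{M0}·(e^(−k₁τ) − e^(−k₂τ)).
e^(−k₁τ) = e^(−0.393×2.14) = e^(−0.8410) = 0.4313; e^(−k₂τ) = e^(−0.1008) = 0.9041.
C_N = 0.393×3.24/(0.0471−0.393) × (0.4313−0.9041) = (-3.681)×(-0.4728) = 1.741 mol·L⁻¹.
C_M = C_{M0}e^(−k₁τ) = 1.397 mol·L⁻¹, so C_P = C_{M0}−C_M−C_N = 0.1020 mol·L⁻¹; C_N/C_P = 17.1.

17.1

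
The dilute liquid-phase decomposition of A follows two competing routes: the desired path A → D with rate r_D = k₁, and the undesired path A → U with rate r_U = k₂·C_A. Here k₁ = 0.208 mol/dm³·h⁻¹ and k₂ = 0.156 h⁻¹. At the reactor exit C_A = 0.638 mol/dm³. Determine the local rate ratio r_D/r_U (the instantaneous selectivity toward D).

2.09

S_{D/U} = r_D/r_U = (k₁)/(k₂·C_A) = (k₁/k₂)·C_A⁻¹.
= (0.208) / (0.156×0.6380) = 0.2080/0.09953 = 2.09.
The undesired path is higher order in A, so low C_A (CSTR or dilute feed) favours D.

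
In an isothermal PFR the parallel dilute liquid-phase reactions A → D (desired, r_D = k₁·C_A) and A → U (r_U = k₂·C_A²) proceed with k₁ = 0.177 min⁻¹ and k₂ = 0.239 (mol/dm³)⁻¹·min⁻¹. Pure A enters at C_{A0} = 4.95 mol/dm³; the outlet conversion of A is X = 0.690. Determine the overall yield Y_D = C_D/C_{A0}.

C_A = C_{A0}(1−X) = 1.535 mol/dm³.
Along a PFR/batch, dC_D/dC_A = −r_D/(r_D+r_U) = −k₁/(k₁+k₂·C_A).
Integrating from C_{A0} to C_A: C_D = (0.177/0.239)·ln[(0.177+0.239·4.95)/(0.177+0.239·1.53)] = 0.7406·ln(1.360/0.5437) = 0.6790 mol/dm³.
Y_D = C_D/C_{A0} = 0.6790/4.95 = 0.137.

0.137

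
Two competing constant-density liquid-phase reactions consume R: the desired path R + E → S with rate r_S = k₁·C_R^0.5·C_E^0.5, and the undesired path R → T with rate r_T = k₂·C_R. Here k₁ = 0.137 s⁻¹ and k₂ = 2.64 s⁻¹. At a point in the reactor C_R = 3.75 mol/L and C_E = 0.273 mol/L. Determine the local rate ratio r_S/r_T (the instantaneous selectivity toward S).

S_{S/T} = r_S/r_T = (k₁·C_R^0.5·C_E^0.5)/(k₂·C_R) = (k₁/k₂)·C_R^-0.5·C_E^0.5.
= (0.137×3.750^0.5×0.2730^0.5) / (2.64×3.750) = 0.1386/9.900 = 0.0140.

0.0140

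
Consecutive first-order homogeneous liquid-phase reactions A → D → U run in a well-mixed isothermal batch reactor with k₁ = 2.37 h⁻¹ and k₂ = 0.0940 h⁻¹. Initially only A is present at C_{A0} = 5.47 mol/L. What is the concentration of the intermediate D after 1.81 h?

For first-order series with pure A initially, C_D(t) = k₁C_{A0}/(k₂−k₁)·(e^(−k₁t) − e^(−k₂t)).
e^(−k₁t) = e^(−2.37×1.81) = e^(−4.290) = 0.01371; e^(−k₂t) = e^(−0.1701) = 0.8435.
C_D = 2.37×5.47/(0.0940−2.37) × (0.01371−0.8435) = (-5.696)×(-0.8298) = 4.727 mol/L.

4.73 mol/L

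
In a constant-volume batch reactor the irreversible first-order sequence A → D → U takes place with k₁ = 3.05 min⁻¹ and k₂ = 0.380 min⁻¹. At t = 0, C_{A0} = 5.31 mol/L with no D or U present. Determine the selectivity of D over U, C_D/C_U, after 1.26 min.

2.31

For first-order series with pure A initially, C_D(t) = k₁C_{A0}/(k₂−k₁)·(e^(−k₁t) − e^(−k₂t)).
e^(−k₁t) = e^(−3.05×1.26) = e^(−3.843) = 0.02143; e^(−k₂t) = e^(−0.4788) = 0.6195.
C_D = 3.05×5.31/(0.380−3.05) × (0.02143−0.6195) = (-6.066)×(-0.5981) = 3.628 mol/L.
C_A = C_{A0}e^(−k₁t) = 0.1138 mol/L, so C_U = C_{A0}−C_A−C_D = 1.568 mol/L; C_D/C_U = 2.31.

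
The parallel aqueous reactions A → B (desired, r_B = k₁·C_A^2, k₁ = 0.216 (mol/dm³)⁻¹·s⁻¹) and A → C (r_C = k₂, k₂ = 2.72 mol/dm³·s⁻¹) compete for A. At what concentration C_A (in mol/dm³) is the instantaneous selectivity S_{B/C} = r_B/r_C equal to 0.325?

2.02 mol/dm³

S_{B/C} = (k₁/k₂)·C_A^2 ⇒ C_A = (S·k₂/k₁)^(0.5).
= (0.325×2.72/0.216)^(0.5) = (4.093)^(0.5) = 2.02 mol/dm³.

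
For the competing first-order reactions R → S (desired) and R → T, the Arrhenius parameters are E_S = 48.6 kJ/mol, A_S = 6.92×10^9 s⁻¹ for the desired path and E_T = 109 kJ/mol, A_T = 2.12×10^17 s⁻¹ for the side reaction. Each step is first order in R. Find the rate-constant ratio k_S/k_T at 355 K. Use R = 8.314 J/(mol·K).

With equal orders, S_{S/T} = k_S/k_T = (A_S/A_T)·exp[(E_T−E_S)/(RT)].
(E_T−E_S)/(RT) = (109−48.6)×10³/(8.314×355) = 60400/2951 = 20.46.
k_S/k_T = (6.92×10^9/2.12×10^17)·exp(20.46) = 3.264×10^-8 × 7.719×10^8 = 25.2.

25.2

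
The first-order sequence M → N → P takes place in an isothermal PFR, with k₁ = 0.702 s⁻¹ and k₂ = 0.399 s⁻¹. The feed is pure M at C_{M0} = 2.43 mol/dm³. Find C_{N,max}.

1.15 mol/dm³

At the optimum, C_{N,max}/C_{M0} = (k₁/k₂)^[k₂/(k₂−k₁)].
= (0.702/0.399)^(0.399/(0.399−0.702)) = (1.759)^(-1.317) = 0.4752.
C_{N,max} = 0.4752×2.43 = 1.15 mol/dm³.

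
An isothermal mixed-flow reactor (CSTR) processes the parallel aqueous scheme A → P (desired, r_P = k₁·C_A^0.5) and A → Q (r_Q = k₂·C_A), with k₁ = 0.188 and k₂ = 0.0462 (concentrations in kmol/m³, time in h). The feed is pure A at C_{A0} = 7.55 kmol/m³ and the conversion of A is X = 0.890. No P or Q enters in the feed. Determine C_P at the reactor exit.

5.49 kmol/m³

Exit C_A = C_{A0}(1−X) = 7.55×0.110 = 0.8305 kmol/m³.
In a CSTR the entire volume is at exit conditions, so r_P = 0.188×0.8305^0.5 = 0.1713 and r_Q = 0.0462×0.8305 = 0.03837.
Fraction of consumed A going to P: r_P/(r_P+r_Q) = 0.8170.
C_P = 0.8170·C_{A0}·X = 0.8170×7.55×0.890 = 5.49 kmol/m³.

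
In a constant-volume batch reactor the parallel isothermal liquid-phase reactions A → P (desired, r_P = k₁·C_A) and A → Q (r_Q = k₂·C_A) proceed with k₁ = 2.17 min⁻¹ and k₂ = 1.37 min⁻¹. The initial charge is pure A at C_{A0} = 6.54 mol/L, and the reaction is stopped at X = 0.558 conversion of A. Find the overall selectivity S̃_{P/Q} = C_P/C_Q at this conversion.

1.58

C_A = C_{A0}(1−X) = 2.891 mol/L.
Both paths are first order in A, so the instantaneous fraction to P is constant: dC_P/d(−C_A) = k₁/(k₁+k₂) = 0.6130.
C_P = 0.6130·(C_{A0}−C_A) = 0.6130×3.649 = 2.24 mol/L.
C_Q = (C_{A0}−C_A)−C_P = 1.412 mol/L; S̃_{P/Q} = 2.237/1.412 = 1.58.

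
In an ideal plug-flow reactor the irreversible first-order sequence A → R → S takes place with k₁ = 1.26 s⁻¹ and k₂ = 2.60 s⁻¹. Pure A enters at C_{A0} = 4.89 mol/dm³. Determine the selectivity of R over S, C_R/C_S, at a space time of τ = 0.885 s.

For first-order series with pure A initially, C_R(τ) = k₁C_{A0}/(k₂−k₁)·(e^(−k₁τ) − e^(−k₂τ)).
e^(−k₁τ) = e^(−1.26×0.885) = e^(−1.115) = 0.3279; e^(−k₂τ) = e^(−2.301) = 0.1002.
C_R = 1.26×4.89/(2.60−1.26) × (0.3279−0.1002) = 4.598×0.2277 = 1.047 mol/dm³.
C_A = C_{A0}e^(−k₁τ) = 1.603 mol/dm³, so C_S = C_{A0}−C_A−C_R = 2.240 mol/dm³; C_R/C_S = 0.468.

0.468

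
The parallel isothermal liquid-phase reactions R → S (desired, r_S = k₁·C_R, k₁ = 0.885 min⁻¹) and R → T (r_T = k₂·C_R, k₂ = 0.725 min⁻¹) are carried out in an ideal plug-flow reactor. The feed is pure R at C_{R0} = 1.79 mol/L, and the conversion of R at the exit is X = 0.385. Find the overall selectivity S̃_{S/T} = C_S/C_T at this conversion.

1.22

C_R = C_{R0}(1−X) = 1.101 mol/L.
Both paths are first order in R, so the instantaneous fraction to S is constant: dC_S/d(−C_R) = k₁/(k₁+k₂) = 0.5497.
C_S = 0.5497·(C_{R0}−C_R) = 0.5497×0.6891 = 0.379 mol/L.
C_T = (C_{R0}−C_R)−C_S = 0.3103 mol/L; S̃_{S/T} = 0.3788/0.3103 = 1.22.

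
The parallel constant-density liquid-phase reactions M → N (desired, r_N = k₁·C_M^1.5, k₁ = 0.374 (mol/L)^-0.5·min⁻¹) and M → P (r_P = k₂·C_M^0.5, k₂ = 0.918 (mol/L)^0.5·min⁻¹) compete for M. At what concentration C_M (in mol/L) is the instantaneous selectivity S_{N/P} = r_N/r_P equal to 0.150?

S_{N/P} = (k₁/k₂)·C_M ⇒ C_M = S·k₂/k₁.
= 0.150×0.918/0.374 = 0.368 mol/L.

0.368 mol/L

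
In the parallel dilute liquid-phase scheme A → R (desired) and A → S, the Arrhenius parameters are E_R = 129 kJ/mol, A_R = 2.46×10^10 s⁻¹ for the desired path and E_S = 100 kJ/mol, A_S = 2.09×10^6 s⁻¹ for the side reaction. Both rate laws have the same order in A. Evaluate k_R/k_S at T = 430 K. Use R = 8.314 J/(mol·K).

3.53

k_R/k_S = (A_R/A_S)·exp[−(E_R−E_S)/(RT)] = (A_R/A_S)·exp[(E_S−E_R)/(RT)].
(E_S−E_R)/(RT) = (100−129)×10³/(8.314×430) = -29000/3575 = -8.112.
k_R/k_S = (2.46×10^10/2.09×10^6)·exp(-8.112) = 11770 × 3.000×10^-4 = 3.53.
Since E_R > E_S, raising the temperature improves selectivity toward R.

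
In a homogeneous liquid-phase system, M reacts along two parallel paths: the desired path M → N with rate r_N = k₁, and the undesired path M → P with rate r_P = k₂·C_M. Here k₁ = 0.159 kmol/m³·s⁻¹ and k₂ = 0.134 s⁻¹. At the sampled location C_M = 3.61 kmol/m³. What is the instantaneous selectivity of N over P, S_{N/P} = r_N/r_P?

0.329

S_{N/P} = r_N/r_P = (k₁)/(k₂·C_M) = (k₁/k₂)·C_M⁻¹.
= (0.159) / (0.134×3.610) = 0.1590/0.4837 = 0.329.
The undesired path is higher order in M, so low C_M (CSTR or dilute feed) favours N.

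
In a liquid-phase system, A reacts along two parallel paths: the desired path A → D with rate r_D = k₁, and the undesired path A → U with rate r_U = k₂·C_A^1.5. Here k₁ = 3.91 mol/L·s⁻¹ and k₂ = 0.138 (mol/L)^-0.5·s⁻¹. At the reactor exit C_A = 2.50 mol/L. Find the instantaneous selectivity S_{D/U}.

7.17

S_{D/U} = r_D/r_U = (k₁)/(k₂·C_A^1.5) = (k₁/k₂)·C_A^-1.5.
= (3.91) / (0.138×2.500^1.5) = 3.910/0.5455 = 7.17.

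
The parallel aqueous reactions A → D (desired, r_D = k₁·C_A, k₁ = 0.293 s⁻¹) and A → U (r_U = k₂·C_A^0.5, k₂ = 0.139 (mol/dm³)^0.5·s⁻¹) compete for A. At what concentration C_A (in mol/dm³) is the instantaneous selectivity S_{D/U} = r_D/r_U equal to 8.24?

15.3 mol/dm³

S_{D/U} = (k₁/k₂)·C_A^0.5 ⇒ C_A = (S·k₂/k₁)^(2).
= (8.24×0.139/0.293)^(2) = (3.909)^(2) = 15.3 mol/dm³.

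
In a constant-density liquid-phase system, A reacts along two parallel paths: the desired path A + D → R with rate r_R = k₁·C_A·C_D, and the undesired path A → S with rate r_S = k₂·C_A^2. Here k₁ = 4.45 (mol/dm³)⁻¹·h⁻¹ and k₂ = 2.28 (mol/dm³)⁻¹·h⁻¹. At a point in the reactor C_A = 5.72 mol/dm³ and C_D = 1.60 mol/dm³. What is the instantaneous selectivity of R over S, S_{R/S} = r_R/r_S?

S_{R/S} = r_R/r_S = (k₁·C_A·C_D)/(k₂·C_A^2) = (k₁/k₂)·C_A⁻¹·C_D.
= (4.45×5.720×1.600) / (2.28×5.720^2) = 40.73/74.60 = 0.546.
The undesired path is higher order in A, so low C_A (CSTR or dilute feed) favours R.

0.546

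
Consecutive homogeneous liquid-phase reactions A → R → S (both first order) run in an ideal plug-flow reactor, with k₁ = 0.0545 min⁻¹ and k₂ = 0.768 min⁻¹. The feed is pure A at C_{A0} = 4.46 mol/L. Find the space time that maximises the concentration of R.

3.71 min

Setting dC_R/dτ = 0 gives τ_opt = ln(k₂/k₁)/(k₂−k₁).
= ln(0.768/0.0545)/(0.768−0.0545) = ln(14.09)/0.7135 = 2.646/0.7135 = 3.71 min.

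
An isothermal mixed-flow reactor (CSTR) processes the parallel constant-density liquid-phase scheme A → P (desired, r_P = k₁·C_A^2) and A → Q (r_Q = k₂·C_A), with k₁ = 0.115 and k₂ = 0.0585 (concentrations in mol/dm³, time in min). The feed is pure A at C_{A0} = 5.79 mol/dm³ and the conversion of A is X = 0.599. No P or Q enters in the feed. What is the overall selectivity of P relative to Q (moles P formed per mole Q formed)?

Exit C_A = C_{A0}(1−X) = 5.79×0.401 = 2.322 mol/dm³.
A CSTR operates uniformly at the exit composition, giving r_P = 0.6199 and r_Q = 0.1358 (each k·C_A^n at C_A = 2.322).
Overall selectivity = C_P/C_Q = r_Pτ/(r_Qτ) = r_P/r_Q = 4.56.

4.56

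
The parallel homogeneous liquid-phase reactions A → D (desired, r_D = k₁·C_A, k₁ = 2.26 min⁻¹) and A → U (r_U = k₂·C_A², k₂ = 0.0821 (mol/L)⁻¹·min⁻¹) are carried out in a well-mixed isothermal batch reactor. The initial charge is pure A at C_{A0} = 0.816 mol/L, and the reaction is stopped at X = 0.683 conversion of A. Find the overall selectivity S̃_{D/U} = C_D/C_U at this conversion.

C_A = C_{A0}(1−X) = 0.2587 mol/L.
Along a PFR/batch, dC_D/dC_A = −r_D/(r_D+r_U) = −k₁/(k₁+k₂·C_A).
Integrating from C_{A0} to C_A: C_D = (2.26/0.0821)·ln[(2.26+0.0821·0.816)/(2.26+0.0821·0.259)] = 27.53·ln(2.327/2.281) = 0.5467 mol/L.
C_U = (C_{A0}−C_A)−C_D = 0.01065 mol/L; S̃_{D/U} = 0.5467/0.01065 = 51.3.

51.3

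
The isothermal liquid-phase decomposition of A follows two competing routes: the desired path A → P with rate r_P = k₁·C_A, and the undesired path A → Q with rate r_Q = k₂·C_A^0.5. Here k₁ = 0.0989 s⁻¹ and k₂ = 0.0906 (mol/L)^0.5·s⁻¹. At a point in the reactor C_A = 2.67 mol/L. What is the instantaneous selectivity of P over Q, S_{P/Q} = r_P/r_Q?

1.78

S_{P/Q} = r_P/r_Q = (k₁·C_A)/(k₂·C_A^0.5) = (k₁/k₂)·C_A^0.5.
= (0.0989×2.670) / (0.0906×2.670^0.5) = 0.2641/0.1480 = 1.78.
Since the desired path is higher order in A, keeping C_A high (PFR or concentrated feed) favours P.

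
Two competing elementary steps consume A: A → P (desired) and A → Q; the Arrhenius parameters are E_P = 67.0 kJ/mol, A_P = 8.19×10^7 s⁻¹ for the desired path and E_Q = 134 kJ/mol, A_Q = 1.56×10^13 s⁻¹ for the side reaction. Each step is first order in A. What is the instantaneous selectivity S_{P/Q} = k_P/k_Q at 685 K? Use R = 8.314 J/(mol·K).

0.675

With equal orders, S_{P/Q} = k_P/k_Q = (A_P/A_Q)·exp[(E_Q−E_P)/(RT)].
(E_Q−E_P)/(RT) = (134−67.0)×10³/(8.314×685) = 67000/5695 = 11.76.
k_P/k_Q = (8.19×10^7/1.56×10^13)·exp(11.76) = 5.250×10^-6 × 1.286×10^5 = 0.675.
Since E_P < E_Q, lowering the temperature improves selectivity toward P.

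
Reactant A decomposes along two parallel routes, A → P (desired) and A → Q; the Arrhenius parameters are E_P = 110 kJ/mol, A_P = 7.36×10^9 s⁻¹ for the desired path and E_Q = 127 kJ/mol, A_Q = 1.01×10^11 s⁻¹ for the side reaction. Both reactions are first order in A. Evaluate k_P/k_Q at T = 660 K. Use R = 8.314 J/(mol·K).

1.61

Since both paths have the same order in A, the concentration cancels and S_{P/Q} = k_P/k_Q = (A_P/A_Q)·exp[(E_Q−E_P)/(RT)].
(E_Q−E_P)/(RT) = (127−110)×10³/(8.314×660) = 17000/5487 = 3.098.
k_P/k_Q = (7.36×10^9/1.01×10^11)·exp(3.098) = 0.07287 × 22.16 = 1.61.
Since E_P < E_Q, lowering the temperature improves selectivity toward P.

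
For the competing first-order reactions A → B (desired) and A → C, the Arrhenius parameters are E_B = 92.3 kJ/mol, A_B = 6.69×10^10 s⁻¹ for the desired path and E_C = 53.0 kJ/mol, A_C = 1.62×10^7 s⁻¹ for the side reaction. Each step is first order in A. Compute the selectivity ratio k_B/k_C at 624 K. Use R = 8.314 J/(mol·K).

With equal orders, S_{B/C} = k_B/k_C = (A_B/A_C)·exp[(E_C−E_B)/(RT)].
(E_C−E_B)/(RT) = (53.0−92.3)×10³/(8.314×624) = -39300/5188 = -7.575.
k_B/k_C = (6.69×10^10/1.62×10^7)·exp(-7.575) = 4130 × 5.130×10^-4 = 2.12.
Since E_B > E_C, raising the temperature improves selectivity toward B.

2.12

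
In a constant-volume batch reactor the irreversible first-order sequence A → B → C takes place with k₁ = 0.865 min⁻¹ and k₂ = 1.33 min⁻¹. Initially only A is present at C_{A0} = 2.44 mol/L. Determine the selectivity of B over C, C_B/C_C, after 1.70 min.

0.435

For first-order series with pure A initially, C_B(t) = k₁C_{A0}/(k₂−k₁)·(e^(−k₁t) − e^(−k₂t)).
e^(−k₁t) = e^(−0.865×1.70) = e^(−1.470) = 0.2298; e^(−k₂t) = e^(−2.261) = 0.1042.
C_B = 0.865×2.44/(1.33−0.865) × (0.2298−0.1042) = 4.539×0.1256 = 0.5699 mol/L.
C_A = C_{A0}e^(−k₁t) = 0.5607 mol/L, so C_C = C_{A0}−C_A−C_B = 1.309 mol/L; C_B/C_C = 0.435.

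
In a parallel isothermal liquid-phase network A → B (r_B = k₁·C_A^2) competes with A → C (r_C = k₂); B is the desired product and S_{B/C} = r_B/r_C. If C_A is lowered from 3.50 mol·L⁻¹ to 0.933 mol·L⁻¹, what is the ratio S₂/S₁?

S_{B/C} = (k₁/k₂)·C_A^2, so S₂/S₁ = (C_{A,2}/C_{A,1})^2.
= (0.933/3.50)^2 = (0.2666)^2 = 0.0711.
Selectivity toward B falls as C_A falls — high-concentration operation is favoured.

0.0711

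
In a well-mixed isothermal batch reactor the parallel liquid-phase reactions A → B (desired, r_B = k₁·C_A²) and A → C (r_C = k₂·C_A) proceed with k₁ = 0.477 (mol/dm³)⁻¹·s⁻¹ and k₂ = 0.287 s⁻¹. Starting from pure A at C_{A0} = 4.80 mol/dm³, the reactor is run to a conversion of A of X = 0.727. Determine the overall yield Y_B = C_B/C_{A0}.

0.597

C_A = C_{A0}(1−X) = 1.310 mol/dm³.
Along a PFR/batch, dC_C/dC_A = −r_C/(r_B+r_C) = −k₂/(k₂+k₁·C_A).
Integrating from C_{A0} to C_A: C_C = (0.287/0.477)·ln[(0.287+0.477·4.80)/(0.287+0.477·1.31)] = 0.6017·ln(2.577/0.9121) = 0.6249 mol/dm³.
Then C_B = (C_{A0}−C_A) − C_C = 3.490 − 0.6249 = 2.865 mol/dm³.
Y_B = C_B/C_{A0} = 2.865/4.80 = 0.597.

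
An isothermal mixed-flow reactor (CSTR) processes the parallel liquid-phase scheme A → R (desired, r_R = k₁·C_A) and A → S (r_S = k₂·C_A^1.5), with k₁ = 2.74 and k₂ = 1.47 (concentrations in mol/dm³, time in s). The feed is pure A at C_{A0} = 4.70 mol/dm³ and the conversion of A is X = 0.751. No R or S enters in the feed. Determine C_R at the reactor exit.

2.23 mol/dm³

Exit C_A = C_{A0}(1−X) = 4.70×0.249 = 1.170 mol/dm³.
Rates in a CSTR are evaluated at the outlet concentration: r_R = 2.74×1.170 = 3.207, r_S = 1.47×1.170^1.5 = 1.861.
Fraction of consumed A going to R: r_R/(r_R+r_S) = 0.6328.
C_R = 0.6328·C_{A0}·X = 0.6328×4.70×0.751 = 2.23 mol/dm³.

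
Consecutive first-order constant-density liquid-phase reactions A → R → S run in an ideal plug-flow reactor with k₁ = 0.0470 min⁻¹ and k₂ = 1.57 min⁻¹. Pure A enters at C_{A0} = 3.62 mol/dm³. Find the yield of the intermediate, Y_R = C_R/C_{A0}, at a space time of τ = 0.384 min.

0.0134

Solving the coupled first-order balances gives C_R(τ) = [k₁/(k₂−k₁)]·C_{A0}·(e^(−k₁τ) − e^(−k₂τ)).
e^(−k₁τ) = e^(−0.0470×0.384) = e^(−0.01805) = 0.9821; e^(−k₂τ) = e^(−0.6029) = 0.5472.
C_R = 0.0470×3.62/(1.57−0.0470) × (0.9821−0.5472) = 0.1117×0.4349 = 0.04858 mol/dm³.
Y_R = C_R/C_{A0} = 0.04858/3.62 = 0.0134.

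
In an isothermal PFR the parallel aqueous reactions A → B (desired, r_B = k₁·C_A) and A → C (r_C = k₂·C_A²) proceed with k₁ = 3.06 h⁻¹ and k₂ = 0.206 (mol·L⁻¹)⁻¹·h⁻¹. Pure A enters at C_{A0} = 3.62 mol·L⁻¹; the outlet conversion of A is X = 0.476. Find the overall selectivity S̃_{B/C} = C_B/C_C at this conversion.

C_A = C_{A0}(1−X) = 1.897 mol·L⁻¹.
Along a PFR/batch, dC_B/dC_A = −r_B/(r_B+r_C) = −k₁/(k₁+k₂·C_A).
Integrating from C_{A0} to C_A: C_B = (3.06/0.206)·ln[(3.06+0.206·3.62)/(3.06+0.206·1.90)] = 14.85·ln(3.806/3.451) = 1.454 mol·L⁻¹.
C_C = (C_{A0}−C_A)−C_B = 0.2687 mol·L⁻¹; S̃_{B/C} = 1.454/0.2687 = 5.41.

5.41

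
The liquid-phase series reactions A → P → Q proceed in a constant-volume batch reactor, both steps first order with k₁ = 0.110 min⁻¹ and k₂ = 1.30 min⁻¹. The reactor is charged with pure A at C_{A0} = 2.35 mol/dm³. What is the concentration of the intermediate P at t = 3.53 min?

0.145 mol/dm³

For first-order series with pure A initially, C_P(t) = k₁C_{A0}/(k₂−k₁)·(e^(−k₁t) − e^(−k₂t)).
e^(−k₁t) = e^(−0.110×3.53) = e^(−0.3883) = 0.6782; e^(−k₂t) = e^(−4.589) = 0.01016.
C_P = 0.110×2.35/(1.30−0.110) × (0.6782−0.01016) = 0.2172×0.6680 = 0.1451 mol/dm³.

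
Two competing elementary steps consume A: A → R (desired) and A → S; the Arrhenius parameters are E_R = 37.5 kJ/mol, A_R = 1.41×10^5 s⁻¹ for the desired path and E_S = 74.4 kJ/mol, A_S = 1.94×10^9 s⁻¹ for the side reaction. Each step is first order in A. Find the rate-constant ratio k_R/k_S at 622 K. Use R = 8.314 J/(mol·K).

0.0913

Since both paths have the same order in A, the concentration cancels and S_{R/S} = k_R/k_S = (A_R/A_S)·exp[(E_S−E_R)/(RT)].
(E_S−E_R)/(RT) = (74.4−37.5)×10³/(8.314×622) = 36900/5171 = 7.136.
k_R/k_S = (1.41×10^5/1.94×10^9)·exp(7.136) = 7.268×10^-5 × 1256 = 0.0913.
Since E_R < E_S, lowering the temperature improves selectivity toward R.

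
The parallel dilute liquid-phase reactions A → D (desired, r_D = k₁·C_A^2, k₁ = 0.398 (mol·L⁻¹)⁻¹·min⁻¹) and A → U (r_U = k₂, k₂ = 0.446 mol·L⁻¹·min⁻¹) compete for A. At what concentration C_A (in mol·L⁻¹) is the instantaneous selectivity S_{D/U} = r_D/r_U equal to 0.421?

S_{D/U} = (k₁/k₂)·C_A^2 ⇒ C_A = (S·k₂/k₁)^(0.5).
= (0.421×0.446/0.398)^(0.5) = (0.4718)^(0.5) = 0.687 mol·L⁻¹.

0.687 mol·L⁻¹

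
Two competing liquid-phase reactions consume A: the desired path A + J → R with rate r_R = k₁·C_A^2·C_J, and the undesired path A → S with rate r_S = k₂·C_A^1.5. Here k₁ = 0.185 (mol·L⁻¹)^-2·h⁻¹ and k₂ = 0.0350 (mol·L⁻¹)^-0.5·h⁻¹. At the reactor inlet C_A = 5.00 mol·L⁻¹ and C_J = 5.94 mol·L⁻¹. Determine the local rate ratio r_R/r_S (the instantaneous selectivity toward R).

70.2

S_{R/S} = r_R/r_S = (k₁·C_A^2·C_J)/(k₂·C_A^1.5) = (k₁/k₂)·C_A^0.5·C_J.
= (0.185×5.000^2×5.940) / (0.0350×5.000^1.5) = 27.47/0.3913 = 70.2.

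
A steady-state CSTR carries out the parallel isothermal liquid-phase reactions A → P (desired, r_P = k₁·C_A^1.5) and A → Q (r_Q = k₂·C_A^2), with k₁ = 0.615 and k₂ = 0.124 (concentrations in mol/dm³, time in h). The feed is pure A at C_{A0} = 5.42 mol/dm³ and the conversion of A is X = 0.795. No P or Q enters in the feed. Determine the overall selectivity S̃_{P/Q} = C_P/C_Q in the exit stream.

Exit C_A = C_{A0}(1−X) = 5.42×0.205 = 1.111 mol/dm³.
In a CSTR the entire volume is at exit conditions, so r_P = 0.615×1.111^1.5 = 0.7203 and r_Q = 0.124×1.111^2 = 0.1531.
Overall selectivity = C_P/C_Q = r_Pτ/(r_Qτ) = r_P/r_Q = 4.71.

4.71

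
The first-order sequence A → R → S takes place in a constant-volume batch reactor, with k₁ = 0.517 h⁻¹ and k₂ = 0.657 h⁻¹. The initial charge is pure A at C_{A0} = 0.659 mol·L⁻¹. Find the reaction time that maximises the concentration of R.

For first-order series the maximum of C_R occurs at t_opt = ln(k₂/k₁)/(k₂−k₁).
= ln(0.657/0.517)/(0.657−0.517) = ln(1.271)/0.1400 = 0.2396/0.1400 = 1.71 h.

1.71 h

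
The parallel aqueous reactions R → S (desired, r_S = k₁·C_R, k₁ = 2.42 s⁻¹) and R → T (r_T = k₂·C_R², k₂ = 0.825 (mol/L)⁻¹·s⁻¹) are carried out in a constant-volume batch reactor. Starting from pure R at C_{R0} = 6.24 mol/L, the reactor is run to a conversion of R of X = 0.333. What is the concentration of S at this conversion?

0.753 mol/L

C_R = C_{R0}(1−X) = 4.162 mol/L.
Along a PFR/batch, dC_S/dC_R = −r_S/(r_S+r_T) = −k₁/(k₁+k₂·C_R).
Integrating from C_{R0} to C_R: C_S = (2.42/0.825)·ln[(2.42+0.825·6.24)/(2.42+0.825·4.16)] = 2.933·ln(7.568/5.854) = 0.7534 mol/L.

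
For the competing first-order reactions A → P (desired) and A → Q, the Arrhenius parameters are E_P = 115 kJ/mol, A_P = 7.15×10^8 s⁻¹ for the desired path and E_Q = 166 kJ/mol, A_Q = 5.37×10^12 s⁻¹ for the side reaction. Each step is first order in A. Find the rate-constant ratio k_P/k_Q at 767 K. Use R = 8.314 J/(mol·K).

With equal orders, S_{P/Q} = k_P/k_Q = (A_P/A_Q)·exp[(E_Q−E_P)/(RT)].
(E_Q−E_P)/(RT) = (166−115)×10³/(8.314×767) = 51000/6377 = 7.998.
k_P/k_Q = (7.15×10^8/5.37×10^12)·exp(7.998) = 1.331×10^-4 × 2974 = 0.396.

0.396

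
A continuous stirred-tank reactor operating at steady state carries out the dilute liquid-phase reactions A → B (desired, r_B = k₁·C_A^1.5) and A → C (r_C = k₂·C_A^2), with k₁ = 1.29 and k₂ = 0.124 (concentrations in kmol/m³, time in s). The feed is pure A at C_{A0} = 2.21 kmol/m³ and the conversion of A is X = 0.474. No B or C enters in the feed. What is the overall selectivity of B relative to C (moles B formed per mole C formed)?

Exit C_A = C_{A0}(1−X) = 2.21×0.526 = 1.162 kmol/m³.
Rates in a CSTR are evaluated at the outlet concentration: r_B = 1.29×1.162^1.5 = 1.617, r_C = 0.124×1.162^2 = 0.1676.
Overall selectivity = C_B/C_C = r_Bτ/(r_Cτ) = r_B/r_C = 9.65.

9.65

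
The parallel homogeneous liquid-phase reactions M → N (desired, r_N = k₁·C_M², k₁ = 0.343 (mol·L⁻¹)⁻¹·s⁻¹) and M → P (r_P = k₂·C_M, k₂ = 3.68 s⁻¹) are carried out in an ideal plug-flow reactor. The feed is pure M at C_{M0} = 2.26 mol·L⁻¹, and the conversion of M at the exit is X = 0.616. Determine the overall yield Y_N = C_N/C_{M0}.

C_M = C_{M0}(1−X) = 0.8678 mol·L⁻¹.
Along a PFR/batch, dC_P/dC_M = −r_P/(r_N+r_P) = −k₂/(k₂+k₁·C_M).
Integrating from C_{M0} to C_M: C_P = (3.68/0.343)·ln[(3.68+0.343·2.26)/(3.68+0.343·0.868)] = 10.73·ln(4.455/3.978) = 1.216 mol·L⁻¹.
Then C_N = (C_{M0}−C_M) − C_P = 1.392 − 1.216 = 0.1758 mol·L⁻¹.
Y_N = C_N/C_{M0} = 0.1758/2.26 = 0.0778.

0.0778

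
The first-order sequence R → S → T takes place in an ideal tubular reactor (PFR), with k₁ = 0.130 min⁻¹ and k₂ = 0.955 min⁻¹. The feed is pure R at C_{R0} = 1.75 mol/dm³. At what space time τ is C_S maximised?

Setting dC_S/dτ = 0 gives τ_opt = ln(k₂/k₁)/(k₂−k₁).
= ln(0.955/0.130)/(0.955−0.130) = ln(7.346)/0.8250 = 1.994/0.8250 = 2.42 min.

2.42 min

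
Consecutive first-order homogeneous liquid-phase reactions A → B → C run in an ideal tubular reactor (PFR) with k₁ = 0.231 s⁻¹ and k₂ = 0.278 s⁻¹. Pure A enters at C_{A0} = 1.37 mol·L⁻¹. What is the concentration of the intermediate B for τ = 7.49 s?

For first-order series with pure A initially, C_B(τ) = k₁C_{A0}/(k₂−k₁)·(e^(−k₁τ) − e^(−k₂τ)).
e^(−k₁τ) = e^(−0.231×7.49) = e^(−1.730) = 0.1773; e^(−k₂τ) = e^(−2.082) = 0.1247.
C_B = 0.231×1.37/(0.278−0.231) × (0.1773−0.1247) = 6.733×0.05260 = 0.3542 mol·L⁻¹.

0.354 mol·L⁻¹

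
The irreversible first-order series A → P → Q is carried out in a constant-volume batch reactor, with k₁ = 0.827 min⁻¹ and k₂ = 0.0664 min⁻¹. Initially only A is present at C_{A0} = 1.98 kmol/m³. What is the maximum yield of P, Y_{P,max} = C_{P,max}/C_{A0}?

0.802

For a first-order series the maximum intermediate yield is C_{P,max}/C_{A0} = (k₁/k₂)^[k₂/(k₂−k₁)].
= (0.827/0.0664)^(0.0664/(0.0664−0.827)) = (12.45)^(-0.08730) = 0.8024.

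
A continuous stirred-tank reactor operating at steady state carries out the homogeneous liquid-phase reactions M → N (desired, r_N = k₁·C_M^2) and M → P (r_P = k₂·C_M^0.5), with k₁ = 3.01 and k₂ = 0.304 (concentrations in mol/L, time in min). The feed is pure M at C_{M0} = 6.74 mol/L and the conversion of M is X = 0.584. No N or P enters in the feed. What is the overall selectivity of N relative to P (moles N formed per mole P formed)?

46.5

Exit C_M = C_{M0}(1−X) = 6.74×0.416 = 2.804 mol/L.
In a CSTR the entire volume is at exit conditions, so r_N = 3.01×2.804^2 = 23.66 and r_P = 0.304×2.804^0.5 = 0.5090.
Overall selectivity = C_N/C_P = r_Nτ/(r_Pτ) = r_N/r_P = 46.5.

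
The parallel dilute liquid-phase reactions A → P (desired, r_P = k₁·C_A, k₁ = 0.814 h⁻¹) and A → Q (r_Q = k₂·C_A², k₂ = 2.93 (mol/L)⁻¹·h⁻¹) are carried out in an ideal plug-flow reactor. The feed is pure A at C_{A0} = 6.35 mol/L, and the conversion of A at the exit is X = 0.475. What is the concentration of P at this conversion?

C_A = C_{A0}(1−X) = 3.334 mol/L.
Along a PFR/batch, dC_P/dC_A = −r_P/(r_P+r_Q) = −k₁/(k₁+k₂·C_A).
Integrating from C_{A0} to C_A: C_P = (0.814/2.93)·ln[(0.814+2.93·6.35)/(0.814+2.93·3.33)] = 0.2778·ln(19.42/10.58) = 0.1687 mol/L.

0.169 mol/L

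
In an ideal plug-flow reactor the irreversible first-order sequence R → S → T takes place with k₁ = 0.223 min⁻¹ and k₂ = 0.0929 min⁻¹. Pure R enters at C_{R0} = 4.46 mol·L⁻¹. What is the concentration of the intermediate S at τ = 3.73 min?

2.08 mol·L⁻¹

For first-order series with pure R initially, C_S(τ) = k₁C_{R0}/(k₂−k₁)·(e^(−k₁τ) − e^(−k₂τ)).
e^(−k₁τ) = e^(−0.223×3.73) = e^(−0.8318) = 0.4353; e^(−k₂τ) = e^(−0.3465) = 0.7071.
C_S = 0.223×4.46/(0.0929−0.223) × (0.4353−0.7071) = (-7.645)×(-0.2719) = 2.078 mol·L⁻¹.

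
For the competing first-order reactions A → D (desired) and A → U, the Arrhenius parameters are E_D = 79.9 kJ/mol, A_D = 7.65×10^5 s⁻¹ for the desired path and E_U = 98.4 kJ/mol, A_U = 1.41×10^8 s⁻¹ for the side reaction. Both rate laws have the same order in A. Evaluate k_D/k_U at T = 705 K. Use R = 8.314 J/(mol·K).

0.127

With equal orders, S_{D/U} = k_D/k_U = (A_D/A_U)·exp[(E_U−E_D)/(RT)].
(E_U−E_D)/(RT) = (98.4−79.9)×10³/(8.314×705) = 18500/5861 = 3.156.
k_D/k_U = (7.65×10^5/1.41×10^8)·exp(3.156) = 0.005426 × 23.48 = 0.127.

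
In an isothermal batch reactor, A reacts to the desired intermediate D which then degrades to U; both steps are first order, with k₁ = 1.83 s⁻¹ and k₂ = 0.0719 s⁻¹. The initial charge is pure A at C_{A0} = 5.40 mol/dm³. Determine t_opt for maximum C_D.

The intermediate peaks when r₁ = r₂, i.e. k₁e^(−k₁t) = k₂e^(−k₂t), giving t_opt = ln(k₂/k₁)/(k₂−k₁).
= ln(0.0719/1.83)/(0.0719−1.83) = ln(0.03929)/-1.758 = -3.237/-1.758 = 1.84 s.

1.84 s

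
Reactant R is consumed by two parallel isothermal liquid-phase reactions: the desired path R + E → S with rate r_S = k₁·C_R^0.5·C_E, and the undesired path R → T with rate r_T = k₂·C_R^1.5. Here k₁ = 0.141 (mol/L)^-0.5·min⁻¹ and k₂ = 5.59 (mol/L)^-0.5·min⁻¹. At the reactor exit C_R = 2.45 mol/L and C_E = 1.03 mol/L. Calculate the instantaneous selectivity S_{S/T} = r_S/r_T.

0.0106

S_{S/T} = r_S/r_T = (k₁·C_R^0.5·C_E)/(k₂·C_R^1.5) = (k₁/k₂)·C_R⁻¹·C_E.
= (0.141×2.450^0.5×1.030) / (5.59×2.450^1.5) = 0.2273/21.44 = 0.0106.
The undesired path is higher order in R, so low C_R (CSTR or dilute feed) favours S.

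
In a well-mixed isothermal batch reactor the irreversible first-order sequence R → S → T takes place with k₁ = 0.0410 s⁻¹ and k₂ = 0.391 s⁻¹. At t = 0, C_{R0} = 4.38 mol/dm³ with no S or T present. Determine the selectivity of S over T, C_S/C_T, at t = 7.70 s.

Solving the coupled first-order balances gives C_S(t) = [k₁/(k₂−k₁)]·C_{R0}·(e^(−k₁t) − e^(−k₂t)).
e^(−k₁t) = e^(−0.0410×7.70) = e^(−0.3157) = 0.7293; e^(−k₂t) = e^(−3.011) = 0.04926.
C_S = 0.0410×4.38/(0.391−0.0410) × (0.7293−0.04926) = 0.5131×0.6800 = 0.3489 mol/dm³.
C_R = C_{R0}e^(−k₁t) = 3.194 mol/dm³, so C_T = C_{R0}−C_R−C_S = 0.8369 mol/dm³; C_S/C_T = 0.417.

0.417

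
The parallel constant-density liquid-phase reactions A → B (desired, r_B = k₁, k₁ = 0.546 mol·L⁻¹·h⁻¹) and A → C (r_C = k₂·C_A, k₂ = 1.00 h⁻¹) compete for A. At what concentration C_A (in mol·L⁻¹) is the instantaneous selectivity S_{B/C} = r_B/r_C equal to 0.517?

1.06 mol·L⁻¹

S_{B/C} = (k₁/k₂)·C_A⁻¹ ⇒ C_A = (S·k₂/k₁)^(-1).
= (0.517×1.00/0.546)^(-1) = (0.9469)^(-1) = 1.06 mol·L⁻¹.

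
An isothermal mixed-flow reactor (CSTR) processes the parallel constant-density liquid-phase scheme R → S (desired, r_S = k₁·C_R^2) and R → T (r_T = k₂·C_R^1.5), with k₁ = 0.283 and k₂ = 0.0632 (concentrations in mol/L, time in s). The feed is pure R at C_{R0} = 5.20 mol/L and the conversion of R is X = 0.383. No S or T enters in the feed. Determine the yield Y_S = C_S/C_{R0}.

Exit C_R = C_{R0}(1−X) = 5.20×0.617 = 3.208 mol/L.
A CSTR operates uniformly at the exit composition, giving r_S = 2.913 and r_T = 0.3632 (each k·C_R^n at C_R = 3.208).
Fraction of consumed R going to S: r_S/(r_S+r_T) = 0.8891.
C_S = 0.8891·C_{R0}·X = 0.8891×5.20×0.383 = 1.77 mol/L; Y_S = C_S/C_{R0} = 0.341.

0.341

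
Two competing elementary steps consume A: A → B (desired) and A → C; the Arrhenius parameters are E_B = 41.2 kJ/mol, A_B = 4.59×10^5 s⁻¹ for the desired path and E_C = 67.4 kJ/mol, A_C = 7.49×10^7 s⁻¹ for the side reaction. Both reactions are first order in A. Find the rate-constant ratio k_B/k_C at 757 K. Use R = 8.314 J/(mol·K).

k_B/k_C = (A_B/A_C)·exp[−(E_B−E_C)/(RT)] = (A_B/A_C)·exp[(E_C−E_B)/(RT)].
(E_C−E_B)/(RT) = (67.4−41.2)×10³/(8.314×757) = 26200/6294 = 4.163.
k_B/k_C = (4.59×10^5/7.49×10^7)·exp(4.163) = 0.006128 × 64.26 = 0.394.

0.394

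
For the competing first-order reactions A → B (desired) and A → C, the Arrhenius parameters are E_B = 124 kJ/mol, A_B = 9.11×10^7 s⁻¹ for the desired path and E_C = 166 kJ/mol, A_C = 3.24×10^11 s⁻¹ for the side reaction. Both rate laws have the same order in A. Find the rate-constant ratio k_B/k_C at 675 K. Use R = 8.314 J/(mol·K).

0.500

With equal orders, S_{B/C} = k_B/k_C = (A_B/A_C)·exp[(E_C−E_B)/(RT)].
(E_C−E_B)/(RT) = (166−124)×10³/(8.314×675) = 42000/5612 = 7.484.
k_B/k_C = (9.11×10^7/3.24×10^11)·exp(7.484) = 2.812×10^-4 × 1779 = 0.500.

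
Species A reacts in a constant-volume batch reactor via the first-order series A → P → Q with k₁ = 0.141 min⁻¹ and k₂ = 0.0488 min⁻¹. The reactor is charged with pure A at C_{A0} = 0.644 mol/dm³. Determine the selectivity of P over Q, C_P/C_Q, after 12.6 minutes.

The intermediate concentration in a first-order A→B→C sequence is C_P = k₁C_{A0}(e^(−k₁t) − e^(−k₂t))/(k₂−k₁).
e^(−k₁t) = e^(−0.141×12.6) = e^(−1.777) = 0.1692; e^(−k₂t) = e^(−0.6149) = 0.5407.
C_P = 0.141×0.644/(0.0488−0.141) × (0.1692−0.5407) = (-0.9849)×(-0.3715) = 0.3659 mol/dm³.
C_A = C_{A0}e^(−k₁t) = 0.1090 mol/dm³, so C_Q = C_{A0}−C_A−C_P = 0.1692 mol/dm³; C_P/C_Q = 2.16.

2.16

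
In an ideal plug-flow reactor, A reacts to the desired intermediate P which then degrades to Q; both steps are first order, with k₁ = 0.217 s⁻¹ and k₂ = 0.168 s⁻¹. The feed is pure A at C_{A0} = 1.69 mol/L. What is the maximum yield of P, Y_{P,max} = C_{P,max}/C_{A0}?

0.416

Evaluating C_P at τ_opt = ln(k₂/k₁)/(k₂−k₁) gives C_{P,max}/C_{A0} = (k₁/k₂)^[k₂/(k₂−k₁)].
= (0.217/0.168)^(0.168/(0.168−0.217)) = (1.292)^(-3.429) = 0.4158.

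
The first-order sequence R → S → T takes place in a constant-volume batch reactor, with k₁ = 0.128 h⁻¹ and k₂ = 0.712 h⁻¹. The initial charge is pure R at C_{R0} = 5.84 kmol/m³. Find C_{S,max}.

0.721 kmol/m³

At the optimum, C_{S,max}/C_{R0} = (k₁/k₂)^[k₂/(k₂−k₁)].
= (0.128/0.712)^(0.712/(0.712−0.128)) = (0.1798)^(1.219) = 0.1234.
C_{S,max} = 0.1234×5.84 = 0.721 kmol/m³.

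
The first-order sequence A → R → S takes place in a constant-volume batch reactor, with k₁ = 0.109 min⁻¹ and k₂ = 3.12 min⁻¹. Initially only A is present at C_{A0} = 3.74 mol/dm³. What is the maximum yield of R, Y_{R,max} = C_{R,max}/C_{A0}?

0.0309

For a first-order series the maximum intermediate yield is C_{R,max}/C_{A0} = (k₁/k₂)^[k₂/(k₂−k₁)].
= (0.109/3.12)^(3.12/(3.12−0.109)) = (0.03494)^(1.036) = 0.03094.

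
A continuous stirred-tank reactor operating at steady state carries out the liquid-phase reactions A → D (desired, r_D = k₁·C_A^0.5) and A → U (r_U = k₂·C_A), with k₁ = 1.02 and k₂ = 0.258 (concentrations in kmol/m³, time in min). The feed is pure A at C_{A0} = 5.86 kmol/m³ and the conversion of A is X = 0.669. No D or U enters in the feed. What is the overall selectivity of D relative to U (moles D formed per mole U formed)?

2.84

Exit C_A = C_{A0}(1−X) = 5.86×0.331 = 1.940 kmol/m³.
Rates in a CSTR are evaluated at the outlet concentration: r_D = 1.02×1.940^0.5 = 1.421, r_U = 0.258×1.940 = 0.5004.
Overall selectivity = C_D/C_U = r_Dτ/(r_Uτ) = r_D/r_U = 2.84.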